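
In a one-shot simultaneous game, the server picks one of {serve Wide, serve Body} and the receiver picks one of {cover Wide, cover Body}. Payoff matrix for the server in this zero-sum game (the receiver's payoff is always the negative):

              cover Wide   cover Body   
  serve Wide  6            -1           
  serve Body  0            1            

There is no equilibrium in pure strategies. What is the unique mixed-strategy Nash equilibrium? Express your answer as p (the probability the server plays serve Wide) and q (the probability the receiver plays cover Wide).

Set the receiver's expected payoff from cover Wide equal to that from cover Body:
  the receiver's payoff from cover Wide: p·(-6) + (1−p)·0 = -6p
  the receiver's payoff from cover Body: p·1 + (1−p)·(-1) = 2p - 1
  -6p = 2p - 1  ⇒  -8p = -1  ⇒  p = 1/8.
For the server to be willing to mix, the server must be indifferent between serve Wide and serve Body, which pins down the receiver's mix.
  the server's payoff to serve Wide: q·6 + (1−q)·(-1) = 7q - 1
  the server's payoff to serve Body: q·0 + (1−q)·1 = -q + 1
  7q - 1 = -q + 1  ⇒  8q = 2  ⇒  q = 1/4.

p = 1/8, q = 1/4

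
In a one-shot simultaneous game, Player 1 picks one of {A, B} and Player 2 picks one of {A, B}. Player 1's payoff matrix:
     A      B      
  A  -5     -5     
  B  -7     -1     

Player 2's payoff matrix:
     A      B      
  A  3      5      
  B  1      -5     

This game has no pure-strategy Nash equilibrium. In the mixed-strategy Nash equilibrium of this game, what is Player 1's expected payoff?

-5

Set Player 1's expected payoff from A equal to that from B:
  Player 1's expected payoff from A: q·(-5) + (1−q)·(-5) = -5
  Player 1's expected payoff from B: q·(-7) + (1−q)·(-1) = -6q - 1
  -5 = -6q - 1  ⇒  6q = 4  ⇒  q = 2/3.
At equilibrium Player 1 is indifferent across rows, so Player 1's payoff equals the payoff from A: (2/3)·(-5) + (1/3)·(-5) = -5.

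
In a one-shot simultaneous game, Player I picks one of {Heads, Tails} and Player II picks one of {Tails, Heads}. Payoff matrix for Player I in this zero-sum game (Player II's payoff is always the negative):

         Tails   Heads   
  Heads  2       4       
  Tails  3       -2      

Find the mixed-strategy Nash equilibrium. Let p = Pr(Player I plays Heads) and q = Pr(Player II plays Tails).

Set Player II's expected payoff from Tails equal to that from Heads:
  Player II's expected payoff from Tails: p·(-2) + (1−p)·(-3) = p - 3
  Player II's expected payoff from Heads: p·(-4) + (1−p)·2 = -6p + 2
  p - 3 = -6p + 2  ⇒  7p = 5  ⇒  p = 5/7.
For Player I to be willing to mix, Player I must be indifferent between Heads and Tails, which pins down Player II's mix.
  Player I's expected payoff from Heads: q·2 + (1−q)·4 = -2q + 4
  Player I's expected payoff from Tails: q·3 + (1−q)·(-2) = 5q - 2
  -2q + 4 = 5q - 2  ⇒  -7q = -6  ⇒  q = 6/7.

p = 5/7, q = 6/7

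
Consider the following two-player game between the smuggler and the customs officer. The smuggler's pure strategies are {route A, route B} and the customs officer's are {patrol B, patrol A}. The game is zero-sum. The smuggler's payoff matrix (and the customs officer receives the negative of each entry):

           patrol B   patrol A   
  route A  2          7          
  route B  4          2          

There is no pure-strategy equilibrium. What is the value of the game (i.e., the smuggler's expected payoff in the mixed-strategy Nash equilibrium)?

v = 24/7

The smuggler's indifference between route A and route B determines the customs officer's mixing probability q:
  the smuggler's expected payoff from route A: q·2 + (1−q)·7 = -5q + 7
  the smuggler's expected payoff from route B: q·4 + (1−q)·2 = 2q + 2
  -5q + 7 = 2q + 2  ⇒  -7q = -5  ⇒  q = 5/7.
The value is the smuggler's expected payoff against this mix (using route A): (5/7)·2 + (2/7)·7 = 24/7.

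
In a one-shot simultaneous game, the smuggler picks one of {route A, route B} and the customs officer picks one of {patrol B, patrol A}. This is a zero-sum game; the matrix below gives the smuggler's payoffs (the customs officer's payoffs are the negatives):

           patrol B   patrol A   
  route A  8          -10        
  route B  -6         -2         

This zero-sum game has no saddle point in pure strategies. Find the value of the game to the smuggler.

v = -38/11

In a mixed equilibrium the smuggler is indifferent between route A and route B; this condition fixes q.
  the smuggler's payoff from route A: q·8 + (1−q)·(-10) = 18q - 10
  the smuggler's payoff from route B: q·(-6) + (1−q)·(-2) = -4q - 2
  18q - 10 = -4q - 2  ⇒  22q = 8  ⇒  q = 4/11.
The value is the smuggler's expected payoff against this mix (using route A): (4/11)·8 + (7/11)·(-10) = -38/11.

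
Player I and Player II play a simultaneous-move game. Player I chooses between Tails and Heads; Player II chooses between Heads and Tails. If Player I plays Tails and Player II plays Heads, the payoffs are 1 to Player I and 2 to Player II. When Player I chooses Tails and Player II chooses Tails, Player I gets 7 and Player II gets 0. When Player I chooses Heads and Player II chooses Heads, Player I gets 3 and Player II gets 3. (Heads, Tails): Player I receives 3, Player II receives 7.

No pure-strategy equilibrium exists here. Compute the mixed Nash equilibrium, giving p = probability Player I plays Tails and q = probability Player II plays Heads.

Player II's indifference between Heads and Tails determines Player I's mixing probability p:
  Player II's expected payoff from Heads: p·2 + (1−p)·3 = -p + 3
  Player II's expected payoff from Tails: p·0 + (1−p)·7 = -7p + 7
  -p + 3 = -7p + 7  ⇒  6p = 4  ⇒  p = 2/3.
Set Player I's expected payoff from Tails equal to that from Heads:
  Player I's payoff from Tails: q·1 + (1−q)·7 = -6q + 7
  Player I's payoff from Heads: q·3 + (1−q)·3 = 3
  -6q + 7 = 3  ⇒  -6q = -4  ⇒  q = 2/3.

p = 2/3, q = 2/3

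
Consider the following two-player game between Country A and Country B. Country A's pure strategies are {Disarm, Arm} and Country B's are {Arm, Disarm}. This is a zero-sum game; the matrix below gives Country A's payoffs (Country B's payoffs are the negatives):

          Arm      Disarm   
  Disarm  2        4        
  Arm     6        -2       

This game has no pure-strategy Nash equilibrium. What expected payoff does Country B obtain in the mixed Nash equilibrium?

-14/5

Country A's mix must leave Country B indifferent between Arm and Disarm.
  Country B's expected payoff from Arm: p·(-2) + (1−p)·(-6) = 4p - 6
  Country B's expected payoff from Disarm: p·(-4) + (1−p)·2 = -6p + 2
  4p - 6 = -6p + 2  ⇒  10p = 8  ⇒  p = 4/5.
At equilibrium Country B is indifferent across columns, so Country B's payoff equals the payoff from Arm: (4/5)·(-2) + (1/5)·(-6) = -14/5.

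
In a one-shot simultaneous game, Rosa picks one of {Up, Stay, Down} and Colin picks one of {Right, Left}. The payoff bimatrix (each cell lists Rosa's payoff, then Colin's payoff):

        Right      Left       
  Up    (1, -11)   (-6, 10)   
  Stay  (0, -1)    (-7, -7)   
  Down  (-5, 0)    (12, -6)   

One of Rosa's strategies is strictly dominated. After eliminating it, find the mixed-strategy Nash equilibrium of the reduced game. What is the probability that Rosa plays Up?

p = 2/9

Rosa's strategy Stay is strictly dominated by Up: 1 > 0 and -6 > -7. Eliminate Stay.
Colin's indifference between Right and Left determines Rosa's mixing probability p:
  Colin's expected payoff from Right: p·(-11) + (1−p)·0 = -11p
  Colin's expected payoff from Left: p·10 + (1−p)·(-6) = 16p - 6
  -11p = 16p - 6  ⇒  -27p = -6  ⇒  p = 2/9.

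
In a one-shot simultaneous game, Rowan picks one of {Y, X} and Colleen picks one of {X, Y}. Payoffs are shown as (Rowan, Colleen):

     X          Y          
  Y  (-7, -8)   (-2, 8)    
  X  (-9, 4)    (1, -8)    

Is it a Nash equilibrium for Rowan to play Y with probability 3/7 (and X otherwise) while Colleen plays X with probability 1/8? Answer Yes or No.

Given Colleen's mix q = 1/8, Rowan's payoff from Y is -21/8 but from X is -1/4. Rowan strictly prefers X, so Rowan would not mix.
So the proposed profile is not a Nash equilibrium.

No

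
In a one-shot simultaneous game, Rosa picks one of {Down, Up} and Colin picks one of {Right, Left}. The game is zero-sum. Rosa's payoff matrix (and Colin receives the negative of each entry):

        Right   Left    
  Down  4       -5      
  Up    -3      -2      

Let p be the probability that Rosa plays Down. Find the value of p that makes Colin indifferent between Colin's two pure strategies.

p = 1/10

Rosa's mix must leave Colin indifferent between Right and Left.
  Colin's payoff from Right: p·(-4) + (1−p)·3 = -7p + 3
  Colin's payoff from Left: p·5 + (1−p)·2 = 3p + 2
  -7p + 3 = 3p + 2  ⇒  -10p = -1  ⇒  p = 1/10.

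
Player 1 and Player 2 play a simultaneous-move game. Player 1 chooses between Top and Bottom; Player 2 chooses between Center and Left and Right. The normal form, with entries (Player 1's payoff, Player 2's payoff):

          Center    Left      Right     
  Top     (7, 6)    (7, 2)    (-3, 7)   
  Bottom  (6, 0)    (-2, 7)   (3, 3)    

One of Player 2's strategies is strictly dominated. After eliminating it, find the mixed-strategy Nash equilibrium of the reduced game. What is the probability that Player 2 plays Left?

Player 2's strategy Center is strictly dominated by Right: 7 > 6 and 3 > 0. Eliminate Center.
Player 1's indifference between Top and Bottom determines Player 2's mixing probability q:
  Player 1's payoff from Top: q·7 + (1−q)·(-3) = 10q - 3
  Player 1's payoff from Bottom: q·(-2) + (1−q)·3 = -5q + 3
  10q - 3 = -5q + 3  ⇒  15q = 6  ⇒  q = 2/5.

q = 2/5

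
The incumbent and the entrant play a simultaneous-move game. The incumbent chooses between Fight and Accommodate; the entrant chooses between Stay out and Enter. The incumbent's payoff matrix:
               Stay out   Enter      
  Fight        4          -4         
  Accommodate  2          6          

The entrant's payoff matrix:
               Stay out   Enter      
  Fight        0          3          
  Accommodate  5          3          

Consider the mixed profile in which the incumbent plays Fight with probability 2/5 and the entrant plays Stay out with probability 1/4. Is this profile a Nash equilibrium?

No

Given the entrant's mix q = 1/4, the incumbent's payoff from Fight is -2 but from Accommodate is 5. The incumbent strictly prefers Accommodate, so the incumbent would not mix.
So the proposed profile is not a Nash equilibrium.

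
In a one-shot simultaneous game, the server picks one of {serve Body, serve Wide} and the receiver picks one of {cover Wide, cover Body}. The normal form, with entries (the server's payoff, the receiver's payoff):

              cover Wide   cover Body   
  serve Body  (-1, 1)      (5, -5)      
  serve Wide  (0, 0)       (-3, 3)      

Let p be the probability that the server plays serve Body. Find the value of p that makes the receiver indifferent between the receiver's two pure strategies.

For the receiver to be willing to mix, the receiver must be indifferent between cover Wide and cover Body, which pins down the server's mix.
  the receiver's payoff from cover Wide: p·1 + (1−p)·0 = p
  the receiver's payoff from cover Body: p·(-5) + (1−p)·3 = -8p + 3
  p = -8p + 3  ⇒  9p = 3  ⇒  p = 1/3.

p = 1/3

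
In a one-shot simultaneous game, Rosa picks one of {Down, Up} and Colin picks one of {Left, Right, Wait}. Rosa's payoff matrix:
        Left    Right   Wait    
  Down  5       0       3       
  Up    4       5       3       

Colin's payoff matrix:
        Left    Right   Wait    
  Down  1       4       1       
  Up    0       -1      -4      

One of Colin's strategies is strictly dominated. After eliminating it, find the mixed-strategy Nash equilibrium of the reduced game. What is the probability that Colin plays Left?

q = 5/6

Colin's strategy Wait is strictly dominated by Right: 4 > 1 and -1 > -4. Eliminate Wait.
For Rosa to be willing to mix, Rosa must be indifferent between Down and Up, which pins down Colin's mix.
  Rosa's payoff to Down: q·5 + (1−q)·0 = 5q
  Rosa's payoff to Up: q·4 + (1−q)·5 = -q + 5
  5q = -q + 5  ⇒  6q = 5  ⇒  q = 5/6.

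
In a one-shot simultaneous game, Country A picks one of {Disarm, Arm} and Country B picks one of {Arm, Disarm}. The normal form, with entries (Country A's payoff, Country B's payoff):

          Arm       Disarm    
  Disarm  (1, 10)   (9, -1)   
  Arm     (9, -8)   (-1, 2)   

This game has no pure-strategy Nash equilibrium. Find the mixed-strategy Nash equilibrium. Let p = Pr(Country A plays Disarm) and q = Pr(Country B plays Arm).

In a mixed equilibrium Country B is indifferent between Arm and Disarm; this condition fixes p.
  Country B's payoff to Arm: p·10 + (1−p)·(-8) = 18p - 8
  Country B's payoff to Disarm: p·(-1) + (1−p)·2 = -3p + 2
  18p - 8 = -3p + 2  ⇒  21p = 10  ⇒  p = 10/21.
Country B's mix must leave Country A indifferent between Disarm and Arm.
  Country A's expected payoff from Disarm: q·1 + (1−q)·9 = -8q + 9
  Country A's expected payoff from Arm: q·9 + (1−q)·(-1) = 10q - 1
  -8q + 9 = 10q - 1  ⇒  -18q = -10  ⇒  q = 5/9.

p = 10/21, q = 5/9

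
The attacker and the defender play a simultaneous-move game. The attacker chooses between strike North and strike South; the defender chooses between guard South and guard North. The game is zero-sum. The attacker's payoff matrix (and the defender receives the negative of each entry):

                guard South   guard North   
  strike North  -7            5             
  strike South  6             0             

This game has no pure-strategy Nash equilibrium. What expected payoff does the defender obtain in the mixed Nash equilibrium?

The attacker's mix must leave the defender indifferent between guard South and guard North.
  the defender's payoff from guard South: p·7 + (1−p)·(-6) = 13p - 6
  the defender's payoff from guard North: p·(-5) + (1−p)·0 = -5p
  13p - 6 = -5p  ⇒  18p = 6  ⇒  p = 1/3.
At equilibrium the defender is indifferent across columns, so the defender's payoff equals the payoff from guard South: (1/3)·7 + (2/3)·(-6) = -5/3.

-5/3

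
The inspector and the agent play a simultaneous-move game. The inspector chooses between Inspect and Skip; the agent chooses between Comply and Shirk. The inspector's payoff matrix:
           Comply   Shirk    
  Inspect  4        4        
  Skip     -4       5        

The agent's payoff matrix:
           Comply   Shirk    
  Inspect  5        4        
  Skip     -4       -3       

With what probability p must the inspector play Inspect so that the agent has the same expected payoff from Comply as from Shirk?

p = 1/2

The inspector's mix must leave the agent indifferent between Comply and Shirk.
  the agent's expected payoff from Comply: p·5 + (1−p)·(-4) = 9p - 4
  the agent's expected payoff from Shirk: p·4 + (1−p)·(-3) = 7p - 3
  9p - 4 = 7p - 3  ⇒  2p = 1  ⇒  p = 1/2.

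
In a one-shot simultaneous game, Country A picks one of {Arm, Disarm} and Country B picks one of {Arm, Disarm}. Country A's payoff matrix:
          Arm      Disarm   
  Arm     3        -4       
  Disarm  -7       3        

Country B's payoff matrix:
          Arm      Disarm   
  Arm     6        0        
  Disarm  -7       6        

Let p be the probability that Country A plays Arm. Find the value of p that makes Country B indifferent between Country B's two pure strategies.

p = 13/19

Country A's mix must leave Country B indifferent between Arm and Disarm.
  Country B's payoff from Arm: p·6 + (1−p)·(-7) = 13p - 7
  Country B's payoff from Disarm: p·0 + (1−p)·6 = -6p + 6
  13p - 7 = -6p + 6  ⇒  19p = 13  ⇒  p = 13/19.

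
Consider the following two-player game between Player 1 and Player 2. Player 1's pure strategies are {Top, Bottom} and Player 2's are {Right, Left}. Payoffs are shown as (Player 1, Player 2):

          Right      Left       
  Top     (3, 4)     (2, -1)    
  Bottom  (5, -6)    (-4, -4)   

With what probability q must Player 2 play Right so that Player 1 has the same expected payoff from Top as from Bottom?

q = 3/4

In a mixed equilibrium Player 1 is indifferent between Top and Bottom; this condition fixes q.
  Player 1's payoff to Top: q·3 + (1−q)·2 = q + 2
  Player 1's payoff to Bottom: q·5 + (1−q)·(-4) = 9q - 4
  q + 2 = 9q - 4  ⇒  -8q = -6  ⇒  q = 3/4.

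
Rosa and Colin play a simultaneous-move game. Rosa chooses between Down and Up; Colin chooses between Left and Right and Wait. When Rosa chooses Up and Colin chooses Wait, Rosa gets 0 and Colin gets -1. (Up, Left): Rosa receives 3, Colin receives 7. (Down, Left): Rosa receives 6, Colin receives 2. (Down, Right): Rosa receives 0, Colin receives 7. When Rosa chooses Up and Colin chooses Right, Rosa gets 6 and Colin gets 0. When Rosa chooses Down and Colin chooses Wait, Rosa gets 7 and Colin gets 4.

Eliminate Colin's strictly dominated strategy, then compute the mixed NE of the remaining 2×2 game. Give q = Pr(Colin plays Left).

q = 2/3

Colin's strategy Wait is strictly dominated by Right: 7 > 4 and 0 > -1. Eliminate Wait.
Colin's mix must leave Rosa indifferent between Down and Up.
  Rosa's expected payoff from Down: q·6 + (1−q)·0 = 6q
  Rosa's expected payoff from Up: q·3 + (1−q)·6 = -3q + 6
  6q = -3q + 6  ⇒  9q = 6  ⇒  q = 2/3.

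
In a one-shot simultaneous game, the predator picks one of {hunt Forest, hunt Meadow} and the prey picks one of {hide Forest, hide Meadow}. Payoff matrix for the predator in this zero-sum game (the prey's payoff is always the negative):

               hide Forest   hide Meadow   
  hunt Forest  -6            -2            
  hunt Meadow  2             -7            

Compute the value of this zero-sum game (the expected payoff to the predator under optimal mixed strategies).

Set the predator's expected payoff from hunt Forest equal to that from hunt Meadow:
  the predator's payoff to hunt Forest: q·(-6) + (1−q)·(-2) = -4q - 2
  the predator's payoff to hunt Meadow: q·2 + (1−q)·(-7) = 9q - 7
  -4q - 2 = 9q - 7  ⇒  -13q = -5  ⇒  q = 5/13.
The value is the predator's expected payoff against this mix (using hunt Forest): (5/13)·(-6) + (8/13)·(-2) = -46/13.

v = -46/13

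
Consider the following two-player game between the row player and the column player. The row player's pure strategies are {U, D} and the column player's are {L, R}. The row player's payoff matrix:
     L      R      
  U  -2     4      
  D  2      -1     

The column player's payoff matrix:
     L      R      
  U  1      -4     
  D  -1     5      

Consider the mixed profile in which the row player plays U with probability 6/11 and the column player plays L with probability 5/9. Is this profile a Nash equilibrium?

Check the column player's indifference given the row player's mix p = 6/11:
  payoff from L = 1/11; payoff from R = 1/11 — equal.
Check the row player's indifference given the column player's mix q = 5/9:
  payoff from U = 2/3; payoff from D = 2/3 — equal.
Both players are indifferent, so neither can profitably deviate.

Yes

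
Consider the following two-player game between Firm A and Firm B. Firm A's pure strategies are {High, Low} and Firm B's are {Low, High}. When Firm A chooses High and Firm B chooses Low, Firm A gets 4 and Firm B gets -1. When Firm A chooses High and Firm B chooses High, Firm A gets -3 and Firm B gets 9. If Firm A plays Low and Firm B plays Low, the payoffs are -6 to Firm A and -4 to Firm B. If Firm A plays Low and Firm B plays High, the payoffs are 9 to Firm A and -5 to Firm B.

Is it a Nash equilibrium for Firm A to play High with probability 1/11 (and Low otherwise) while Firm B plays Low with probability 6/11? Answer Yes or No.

Check Firm B's indifference given Firm A's mix p = 1/11:
  payoff from Low = -41/11; payoff from High = -41/11 — equal.
Check Firm A's indifference given Firm B's mix q = 6/11:
  payoff from High = 9/11; payoff from Low = 9/11 — equal.
Both players are indifferent, so neither can profitably deviate.

Yes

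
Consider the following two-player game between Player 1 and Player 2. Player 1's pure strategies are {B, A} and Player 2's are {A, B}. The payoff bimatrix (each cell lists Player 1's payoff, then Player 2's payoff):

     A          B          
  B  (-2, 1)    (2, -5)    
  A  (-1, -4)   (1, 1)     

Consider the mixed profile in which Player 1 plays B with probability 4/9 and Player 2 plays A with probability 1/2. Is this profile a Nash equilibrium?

Given Player 1's mix p = 4/9, Player 2's payoff from A is -16/9 but from B is -5/3. Player 2 strictly prefers B, so Player 2 would not mix.
So the proposed profile is not a Nash equilibrium.

No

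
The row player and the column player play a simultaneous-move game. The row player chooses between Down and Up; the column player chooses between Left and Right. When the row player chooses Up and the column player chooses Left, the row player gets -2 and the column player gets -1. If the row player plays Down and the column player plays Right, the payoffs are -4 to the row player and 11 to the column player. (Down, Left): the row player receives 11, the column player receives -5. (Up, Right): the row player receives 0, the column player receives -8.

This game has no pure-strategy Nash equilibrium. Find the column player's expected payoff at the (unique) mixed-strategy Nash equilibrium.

For the column player to be willing to mix, the column player must be indifferent between Left and Right, which pins down the row player's mix.
  the column player's payoff to Left: p·(-5) + (1−p)·(-1) = -4p - 1
  the column player's payoff to Right: p·11 + (1−p)·(-8) = 19p - 8
  -4p - 1 = 19p - 8  ⇒  -23p = -7  ⇒  p = 7/23.
At equilibrium the column player is indifferent across columns, so the column player's payoff equals the payoff from Left: (7/23)·(-5) + (16/23)·(-1) = -51/23.

-51/23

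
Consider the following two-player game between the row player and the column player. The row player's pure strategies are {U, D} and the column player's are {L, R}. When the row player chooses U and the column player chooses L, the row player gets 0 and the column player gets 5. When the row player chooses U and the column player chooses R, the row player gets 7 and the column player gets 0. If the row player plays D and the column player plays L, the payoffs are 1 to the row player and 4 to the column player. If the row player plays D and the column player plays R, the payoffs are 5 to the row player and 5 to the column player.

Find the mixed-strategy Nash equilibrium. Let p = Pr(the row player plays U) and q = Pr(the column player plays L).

p = 1/6, q = 2/3

Set the column player's expected payoff from L equal to that from R:
  the column player's payoff from L: p·5 + (1−p)·4 = p + 4
  the column player's payoff from R: p·0 + (1−p)·5 = -5p + 5
  p + 4 = -5p + 5  ⇒  6p = 1  ⇒  p = 1/6.
The row player's indifference between U and D determines the column player's mixing probability q:
  the row player's payoff to U: q·0 + (1−q)·7 = -7q + 7
  the row player's payoff to D: q·1 + (1−q)·5 = -4q + 5
  -7q + 7 = -4q + 5  ⇒  -3q = -2  ⇒  q = 2/3.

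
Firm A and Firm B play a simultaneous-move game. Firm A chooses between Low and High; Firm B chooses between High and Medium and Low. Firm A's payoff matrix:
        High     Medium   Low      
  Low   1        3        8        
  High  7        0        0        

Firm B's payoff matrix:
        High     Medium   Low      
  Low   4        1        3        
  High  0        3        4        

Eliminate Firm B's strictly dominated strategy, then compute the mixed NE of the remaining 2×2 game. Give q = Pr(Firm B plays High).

Firm B's strategy Medium is strictly dominated by Low: 3 > 1 and 4 > 3. Eliminate Medium.
Firm B's mix must leave Firm A indifferent between Low and High.
  Firm A's payoff to Low: q·1 + (1−q)·8 = -7q + 8
  Firm A's payoff to High: q·7 + (1−q)·0 = 7q
  -7q + 8 = 7q  ⇒  -14q = -8  ⇒  q = 4/7.

q = 4/7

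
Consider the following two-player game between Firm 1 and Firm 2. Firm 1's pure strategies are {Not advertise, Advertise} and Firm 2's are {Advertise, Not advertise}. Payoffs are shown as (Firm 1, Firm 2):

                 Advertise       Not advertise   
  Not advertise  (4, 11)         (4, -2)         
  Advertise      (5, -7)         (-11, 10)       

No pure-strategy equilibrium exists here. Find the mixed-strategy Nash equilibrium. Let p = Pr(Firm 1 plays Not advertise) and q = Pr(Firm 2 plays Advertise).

p = 17/30, q = 15/16

Set Firm 2's expected payoff from Advertise equal to that from Not advertise:
  Firm 2's payoff from Advertise: p·11 + (1−p)·(-7) = 18p - 7
  Firm 2's payoff from Not advertise: p·(-2) + (1−p)·10 = -12p + 10
  18p - 7 = -12p + 10  ⇒  30p = 17  ⇒  p = 17/30.
Set Firm 1's expected payoff from Not advertise equal to that from Advertise:
  Firm 1's expected payoff from Not advertise: q·4 + (1−q)·4 = 4
  Firm 1's expected payoff from Advertise: q·5 + (1−q)·(-11) = 16q - 11
  4 = 16q - 11  ⇒  -16q = -15  ⇒  q = 15/16.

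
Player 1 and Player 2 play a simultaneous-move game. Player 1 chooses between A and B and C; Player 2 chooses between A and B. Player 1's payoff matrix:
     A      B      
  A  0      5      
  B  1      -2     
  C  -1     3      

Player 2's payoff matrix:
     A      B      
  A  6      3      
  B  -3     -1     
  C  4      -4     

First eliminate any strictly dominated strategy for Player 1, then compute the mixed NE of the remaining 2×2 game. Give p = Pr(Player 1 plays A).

p = 2/5

Player 1's strategy C is strictly dominated by A: 0 > -1 and 5 > 3. Eliminate C.
Player 1's mix must leave Player 2 indifferent between A and B.
  Player 2's expected payoff from A: p·6 + (1−p)·(-3) = 9p - 3
  Player 2's expected payoff from B: p·3 + (1−p)·(-1) = 4p - 1
  9p - 3 = 4p - 1  ⇒  5p = 2  ⇒  p = 2/5.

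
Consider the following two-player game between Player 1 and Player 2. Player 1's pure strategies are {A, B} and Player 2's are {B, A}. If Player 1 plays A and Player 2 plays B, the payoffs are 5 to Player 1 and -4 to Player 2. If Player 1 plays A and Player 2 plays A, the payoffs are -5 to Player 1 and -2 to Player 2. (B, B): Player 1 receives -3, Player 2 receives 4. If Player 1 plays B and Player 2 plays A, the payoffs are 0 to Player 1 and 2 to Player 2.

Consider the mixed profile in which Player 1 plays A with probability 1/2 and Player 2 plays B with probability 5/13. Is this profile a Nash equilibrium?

Check Player 2's indifference given Player 1's mix p = 1/2:
  payoff from B = 0; payoff from A = 0 — equal.
Check Player 1's indifference given Player 2's mix q = 5/13:
  payoff from A = -15/13; payoff from B = -15/13 — equal.
Both players are indifferent, so neither can profitably deviate.

Yes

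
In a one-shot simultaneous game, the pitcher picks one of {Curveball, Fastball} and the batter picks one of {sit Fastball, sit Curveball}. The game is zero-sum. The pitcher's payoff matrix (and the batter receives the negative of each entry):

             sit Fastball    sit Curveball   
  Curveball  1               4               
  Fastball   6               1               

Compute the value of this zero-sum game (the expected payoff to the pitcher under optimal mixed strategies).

v = 23/8

The batter's mix must leave the pitcher indifferent between Curveball and Fastball.
  the pitcher's payoff from Curveball: q·1 + (1−q)·4 = -3q + 4
  the pitcher's payoff from Fastball: q·6 + (1−q)·1 = 5q + 1
  -3q + 4 = 5q + 1  ⇒  -8q = -3  ⇒  q = 3/8.
The value is the pitcher's expected payoff against this mix (using Curveball): (3/8)·1 + (5/8)·4 = 23/8.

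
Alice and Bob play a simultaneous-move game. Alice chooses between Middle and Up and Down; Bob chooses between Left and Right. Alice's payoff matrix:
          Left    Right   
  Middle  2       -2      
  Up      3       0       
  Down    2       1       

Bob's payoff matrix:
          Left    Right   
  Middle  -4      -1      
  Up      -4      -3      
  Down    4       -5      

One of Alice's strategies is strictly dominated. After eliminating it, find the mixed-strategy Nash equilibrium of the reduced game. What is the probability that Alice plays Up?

Alice's strategy Middle is strictly dominated by Up: 3 > 2 and 0 > -2. Eliminate Middle.
Bob's indifference between Left and Right determines Alice's mixing probability p:
  Bob's payoff from Left: p·(-4) + (1−p)·4 = -8p + 4
  Bob's payoff from Right: p·(-3) + (1−p)·(-5) = 2p - 5
  -8p + 4 = 2p - 5  ⇒  -10p = -9  ⇒  p = 9/10.

p = 9/10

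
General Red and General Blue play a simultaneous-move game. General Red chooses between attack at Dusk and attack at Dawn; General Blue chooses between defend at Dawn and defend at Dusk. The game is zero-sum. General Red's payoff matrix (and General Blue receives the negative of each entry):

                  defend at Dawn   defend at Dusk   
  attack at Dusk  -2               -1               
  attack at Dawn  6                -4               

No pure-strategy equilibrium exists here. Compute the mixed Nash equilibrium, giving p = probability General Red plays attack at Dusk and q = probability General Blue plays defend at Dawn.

In a mixed equilibrium General Blue is indifferent between defend at Dawn and defend at Dusk; this condition fixes p.
  General Blue's payoff to defend at Dawn: p·2 + (1−p)·(-6) = 8p - 6
  General Blue's payoff to defend at Dusk: p·1 + (1−p)·4 = -3p + 4
  8p - 6 = -3p + 4  ⇒  11p = 10  ⇒  p = 10/11.
General Blue's mix must leave General Red indifferent between attack at Dusk and attack at Dawn.
  General Red's expected payoff from attack at Dusk: q·(-2) + (1−q)·(-1) = -q - 1
  General Red's expected payoff from attack at Dawn: q·6 + (1−q)·(-4) = 10q - 4
  -q - 1 = 10q - 4  ⇒  -11q = -3  ⇒  q = 3/11.

p = 10/11, q = 3/11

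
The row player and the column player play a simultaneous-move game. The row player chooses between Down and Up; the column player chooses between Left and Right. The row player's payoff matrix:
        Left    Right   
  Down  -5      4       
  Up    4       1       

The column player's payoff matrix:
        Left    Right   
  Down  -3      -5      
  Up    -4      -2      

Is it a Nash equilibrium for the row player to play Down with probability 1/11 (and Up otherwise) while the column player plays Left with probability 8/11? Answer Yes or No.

No

Given the row player's mix p = 1/11, the column player's payoff from Left is -43/11 but from Right is -25/11. The column player strictly prefers Right, so the column player would not mix.
So the proposed profile is not a Nash equilibrium.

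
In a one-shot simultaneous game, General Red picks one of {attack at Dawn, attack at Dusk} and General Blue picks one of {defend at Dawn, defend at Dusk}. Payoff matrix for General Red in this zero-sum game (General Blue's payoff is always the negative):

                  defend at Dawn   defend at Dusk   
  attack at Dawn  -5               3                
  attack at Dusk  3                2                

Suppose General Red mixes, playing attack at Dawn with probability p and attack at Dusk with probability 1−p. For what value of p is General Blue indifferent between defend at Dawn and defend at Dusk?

p = 1/9

General Blue's indifference between defend at Dawn and defend at Dusk determines General Red's mixing probability p:
  General Blue's expected payoff from defend at Dawn: p·5 + (1−p)·(-3) = 8p - 3
  General Blue's expected payoff from defend at Dusk: p·(-3) + (1−p)·(-2) = -p - 2
  8p - 3 = -p - 2  ⇒  9p = 1  ⇒  p = 1/9.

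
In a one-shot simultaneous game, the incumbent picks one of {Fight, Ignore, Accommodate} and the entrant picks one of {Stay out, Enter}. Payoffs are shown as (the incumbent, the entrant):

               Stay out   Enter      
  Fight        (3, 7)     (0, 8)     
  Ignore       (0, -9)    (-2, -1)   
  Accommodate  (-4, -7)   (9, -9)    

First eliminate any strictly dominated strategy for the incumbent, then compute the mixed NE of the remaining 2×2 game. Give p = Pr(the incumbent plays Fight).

The incumbent's strategy Ignore is strictly dominated by Fight: 3 > 0 and 0 > -2. Eliminate Ignore.
In a mixed equilibrium the entrant is indifferent between Stay out and Enter; this condition fixes p.
  the entrant's payoff from Stay out: p·7 + (1−p)·(-7) = 14p - 7
  the entrant's payoff from Enter: p·8 + (1−p)·(-9) = 17p - 9
  14p - 7 = 17p - 9  ⇒  -3p = -2  ⇒  p = 2/3.

p = 2/3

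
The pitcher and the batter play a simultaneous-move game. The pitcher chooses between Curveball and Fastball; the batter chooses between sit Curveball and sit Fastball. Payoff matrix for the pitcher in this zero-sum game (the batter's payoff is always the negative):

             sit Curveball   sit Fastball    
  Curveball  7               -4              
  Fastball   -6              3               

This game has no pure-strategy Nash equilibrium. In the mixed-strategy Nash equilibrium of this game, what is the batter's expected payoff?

For the batter to be willing to mix, the batter must be indifferent between sit Curveball and sit Fastball, which pins down the pitcher's mix.
  the batter's payoff to sit Curveball: p·(-7) + (1−p)·6 = -13p + 6
  the batter's payoff to sit Fastball: p·4 + (1−p)·(-3) = 7p - 3
  -13p + 6 = 7p - 3  ⇒  -20p = -9  ⇒  p = 9/20.
At equilibrium the batter is indifferent across columns, so the batter's payoff equals the payoff from sit Curveball: (9/20)·(-7) + (11/20)·6 = 3/20.

3/20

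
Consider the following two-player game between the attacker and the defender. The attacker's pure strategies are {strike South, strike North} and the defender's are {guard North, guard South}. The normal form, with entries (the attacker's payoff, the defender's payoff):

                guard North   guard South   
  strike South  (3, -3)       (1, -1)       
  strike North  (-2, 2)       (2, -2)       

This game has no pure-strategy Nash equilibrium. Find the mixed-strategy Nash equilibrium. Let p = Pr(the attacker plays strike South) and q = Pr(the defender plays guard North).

For the defender to be willing to mix, the defender must be indifferent between guard North and guard South, which pins down the attacker's mix.
  the defender's payoff from guard North: p·(-3) + (1−p)·2 = -5p + 2
  the defender's payoff from guard South: p·(-1) + (1−p)·(-2) = p - 2
  -5p + 2 = p - 2  ⇒  -6p = -4  ⇒  p = 2/3.
The defender's mix must leave the attacker indifferent between strike South and strike North.
  the attacker's payoff from strike South: q·3 + (1−q)·1 = 2q + 1
  the attacker's payoff from strike North: q·(-2) + (1−q)·2 = -4q + 2
  2q + 1 = -4q + 2  ⇒  6q = 1  ⇒  q = 1/6.

p = 2/3, q = 1/6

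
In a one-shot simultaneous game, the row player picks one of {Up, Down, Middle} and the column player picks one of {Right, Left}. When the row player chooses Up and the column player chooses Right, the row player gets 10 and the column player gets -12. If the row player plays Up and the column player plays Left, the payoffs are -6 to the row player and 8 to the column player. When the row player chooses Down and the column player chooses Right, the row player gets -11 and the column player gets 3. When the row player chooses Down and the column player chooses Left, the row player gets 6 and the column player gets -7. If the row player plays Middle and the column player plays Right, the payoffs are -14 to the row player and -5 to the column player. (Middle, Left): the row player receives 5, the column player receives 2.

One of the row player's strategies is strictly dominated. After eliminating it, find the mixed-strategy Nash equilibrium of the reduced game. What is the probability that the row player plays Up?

p = 1/3

The row player's strategy Middle is strictly dominated by Down: -11 > -14 and 6 > 5. Eliminate Middle.
The row player's mix must leave the column player indifferent between Right and Left.
  the column player's payoff to Right: p·(-12) + (1−p)·3 = -15p + 3
  the column player's payoff to Left: p·8 + (1−p)·(-7) = 15p - 7
  -15p + 3 = 15p - 7  ⇒  -30p = -10  ⇒  p = 1/3.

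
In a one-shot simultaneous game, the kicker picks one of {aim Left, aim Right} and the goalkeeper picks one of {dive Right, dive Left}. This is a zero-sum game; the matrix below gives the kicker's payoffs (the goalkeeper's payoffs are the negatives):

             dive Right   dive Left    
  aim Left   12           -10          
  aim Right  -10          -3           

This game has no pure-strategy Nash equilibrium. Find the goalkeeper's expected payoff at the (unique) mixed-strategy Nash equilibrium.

136/29

For the goalkeeper to be willing to mix, the goalkeeper must be indifferent between dive Right and dive Left, which pins down the kicker's mix.
  the goalkeeper's payoff to dive Right: p·(-12) + (1−p)·10 = -22p + 10
  the goalkeeper's payoff to dive Left: p·10 + (1−p)·3 = 7p + 3
  -22p + 10 = 7p + 3  ⇒  -29p = -7  ⇒  p = 7/29.
At equilibrium the goalkeeper is indifferent across columns, so the goalkeeper's payoff equals the payoff from dive Right: (7/29)·(-12) + (22/29)·10 = 136/29.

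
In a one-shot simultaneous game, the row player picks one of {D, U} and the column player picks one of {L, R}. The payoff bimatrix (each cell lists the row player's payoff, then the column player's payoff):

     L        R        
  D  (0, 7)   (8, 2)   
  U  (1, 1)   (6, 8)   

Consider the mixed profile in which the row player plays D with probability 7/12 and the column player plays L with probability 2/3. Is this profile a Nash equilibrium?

Check the column player's indifference given the row player's mix p = 7/12:
  payoff from L = 9/2; payoff from R = 9/2 — equal.
Check the row player's indifference given the column player's mix q = 2/3:
  payoff from D = 8/3; payoff from U = 8/3 — equal.
Both players are indifferent, so neither can profitably deviate.

Yes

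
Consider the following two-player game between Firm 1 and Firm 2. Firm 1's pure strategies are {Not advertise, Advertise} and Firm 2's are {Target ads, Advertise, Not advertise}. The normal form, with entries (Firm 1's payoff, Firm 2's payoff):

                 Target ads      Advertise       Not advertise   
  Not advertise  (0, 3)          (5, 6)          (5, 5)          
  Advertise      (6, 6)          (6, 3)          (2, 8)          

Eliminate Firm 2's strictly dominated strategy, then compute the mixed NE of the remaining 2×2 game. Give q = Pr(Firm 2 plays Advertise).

Firm 2's strategy Target ads is strictly dominated by Not advertise: 5 > 3 and 8 > 6. Eliminate Target ads.
Firm 1's indifference between Not advertise and Advertise determines Firm 2's mixing probability q:
  Firm 1's payoff from Not advertise: q·5 + (1−q)·5 = 5
  Firm 1's payoff from Advertise: q·6 + (1−q)·2 = 4q + 2
  5 = 4q + 2  ⇒  -4q = -3  ⇒  q = 3/4.

q = 3/4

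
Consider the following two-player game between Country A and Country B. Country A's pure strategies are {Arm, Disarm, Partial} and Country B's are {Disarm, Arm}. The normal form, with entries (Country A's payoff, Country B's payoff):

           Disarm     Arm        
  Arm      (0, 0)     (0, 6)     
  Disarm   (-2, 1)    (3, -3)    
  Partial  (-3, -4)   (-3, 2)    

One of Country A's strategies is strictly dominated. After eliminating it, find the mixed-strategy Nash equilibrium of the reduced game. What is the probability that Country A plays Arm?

p = 2/5

Country A's strategy Partial is strictly dominated by Arm: 0 > -3 and 0 > -3. Eliminate Partial.
For Country B to be willing to mix, Country B must be indifferent between Disarm and Arm, which pins down Country A's mix.
  Country B's payoff to Disarm: p·0 + (1−p)·1 = -p + 1
  Country B's payoff to Arm: p·6 + (1−p)·(-3) = 9p - 3
  -p + 1 = 9p - 3  ⇒  -10p = -4  ⇒  p = 2/5.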